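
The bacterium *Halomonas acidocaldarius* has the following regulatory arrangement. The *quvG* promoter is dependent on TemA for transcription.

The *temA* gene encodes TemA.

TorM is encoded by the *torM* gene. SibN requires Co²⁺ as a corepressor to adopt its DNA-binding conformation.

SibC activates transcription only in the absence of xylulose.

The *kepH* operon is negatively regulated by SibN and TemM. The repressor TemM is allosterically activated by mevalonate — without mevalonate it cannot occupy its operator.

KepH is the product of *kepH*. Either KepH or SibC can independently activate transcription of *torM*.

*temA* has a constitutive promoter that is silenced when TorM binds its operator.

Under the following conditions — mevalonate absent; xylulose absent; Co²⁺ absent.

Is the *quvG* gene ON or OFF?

Co²⁺ is absent, so SibN is inactive.
Mevalonate is absent, so TemM is inactive.
With no repressor bound, *kepH* is transcribed.
So KepH is produced and active.
Xylulose is absent, so SibC is active.
Activator KepH is present, so *torM* is transcribed.
So TorM is produced and active.
With repressor TorM bound, *temA* is not transcribed.
So TemA is not produced.
Required activator TemA is absent, so *quvG* is not transcribed.

OFF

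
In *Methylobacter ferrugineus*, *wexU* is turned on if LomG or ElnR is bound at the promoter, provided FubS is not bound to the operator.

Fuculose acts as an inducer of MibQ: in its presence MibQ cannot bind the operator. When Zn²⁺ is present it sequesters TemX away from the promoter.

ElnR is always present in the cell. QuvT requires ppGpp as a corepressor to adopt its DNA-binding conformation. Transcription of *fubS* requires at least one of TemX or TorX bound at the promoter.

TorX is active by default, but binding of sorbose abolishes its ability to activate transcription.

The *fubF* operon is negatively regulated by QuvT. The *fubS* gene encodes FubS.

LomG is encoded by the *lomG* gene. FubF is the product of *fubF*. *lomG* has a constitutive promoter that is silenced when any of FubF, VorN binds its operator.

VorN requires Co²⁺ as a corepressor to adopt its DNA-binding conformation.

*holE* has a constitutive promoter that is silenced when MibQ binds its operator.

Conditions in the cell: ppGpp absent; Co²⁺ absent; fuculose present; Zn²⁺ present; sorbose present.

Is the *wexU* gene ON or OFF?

ppGpp is absent, so QuvT is inactive.
With no repressor bound, *fubF* is transcribed.
So FubF is produced and active.
Co²⁺ is absent, so VorN is inactive.
With repressor FubF bound, *lomG* is not transcribed.
So LomG is not produced.
ElnR is produced constitutively and is active.
Zn²⁺ is present, so TemX is inactive.
Sorbose is present, so TorX is inactive.
No activator is available at the *fubS* promoter, so *fubS* is not transcribed.
So FubS is not produced.
Activator ElnR is present, so *wexU* is transcribed.

ON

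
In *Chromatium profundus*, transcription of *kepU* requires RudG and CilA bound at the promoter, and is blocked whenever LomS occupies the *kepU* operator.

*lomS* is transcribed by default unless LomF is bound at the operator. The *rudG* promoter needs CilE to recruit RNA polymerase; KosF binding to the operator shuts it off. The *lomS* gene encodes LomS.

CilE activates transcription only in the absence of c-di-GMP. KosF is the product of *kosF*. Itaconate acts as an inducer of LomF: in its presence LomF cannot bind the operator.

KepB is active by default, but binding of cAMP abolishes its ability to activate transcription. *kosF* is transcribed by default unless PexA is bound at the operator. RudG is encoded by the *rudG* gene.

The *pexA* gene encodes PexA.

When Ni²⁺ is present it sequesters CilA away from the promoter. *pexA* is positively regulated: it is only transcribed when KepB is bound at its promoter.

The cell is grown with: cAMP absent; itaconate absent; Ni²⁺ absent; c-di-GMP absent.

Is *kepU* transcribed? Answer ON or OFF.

c-di-GMP is absent, so CilE is active.
cAMP is absent, so KepB is active.
No repressor is bound and KepB is active, so *pexA* is transcribed.
So PexA is produced and active.
With repressor PexA bound, *kosF* is not transcribed.
So KosF is not produced.
No repressor is bound and CilE is active, so *rudG* is transcribed.
So RudG is produced and active.
Ni²⁺ is absent, so CilA is active.
Itaconate is absent, so LomF is active.
With repressor LomF bound, *lomS* is not transcribed.
So LomS is not produced.
No repressor is bound and RudG and CilA are active, so *kepU* is transcribed.

ON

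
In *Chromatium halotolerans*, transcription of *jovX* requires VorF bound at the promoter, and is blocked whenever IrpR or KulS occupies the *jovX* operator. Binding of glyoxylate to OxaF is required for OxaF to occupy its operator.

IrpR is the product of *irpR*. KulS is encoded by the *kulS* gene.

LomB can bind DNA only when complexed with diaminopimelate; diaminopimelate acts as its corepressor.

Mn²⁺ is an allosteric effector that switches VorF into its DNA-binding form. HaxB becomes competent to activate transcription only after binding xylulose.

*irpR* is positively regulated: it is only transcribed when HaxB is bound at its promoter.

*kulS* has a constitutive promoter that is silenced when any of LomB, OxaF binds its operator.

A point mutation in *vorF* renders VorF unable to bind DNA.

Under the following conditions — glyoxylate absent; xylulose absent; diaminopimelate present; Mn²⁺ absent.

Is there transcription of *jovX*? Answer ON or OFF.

Xylulose is absent, so HaxB is inactive.
Required activator HaxB is absent, so *irpR* is not transcribed.
So IrpR is not produced.
VorF is non-functional in this strain, so it has no effect.
Diaminopimelate is present, so LomB is active.
Glyoxylate is absent, so OxaF is inactive.
With repressor LomB bound, *kulS* is not transcribed.
So KulS is not produced.
Required activator VorF is absent, so *jovX* is not transcribed.

OFF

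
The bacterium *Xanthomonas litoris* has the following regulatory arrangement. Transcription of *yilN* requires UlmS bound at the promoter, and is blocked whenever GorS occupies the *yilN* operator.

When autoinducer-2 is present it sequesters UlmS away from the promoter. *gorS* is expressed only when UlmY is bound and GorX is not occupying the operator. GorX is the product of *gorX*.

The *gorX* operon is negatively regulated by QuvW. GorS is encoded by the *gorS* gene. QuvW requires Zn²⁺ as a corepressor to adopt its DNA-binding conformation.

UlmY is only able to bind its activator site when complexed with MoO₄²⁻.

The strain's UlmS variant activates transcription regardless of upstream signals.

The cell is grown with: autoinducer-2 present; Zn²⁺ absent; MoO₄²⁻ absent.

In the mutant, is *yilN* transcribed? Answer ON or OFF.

UlmS is constitutively active in this strain.
Zn²⁺ is absent, so QuvW is inactive.
With no repressor bound, *gorX* is transcribed.
So GorX is produced and active.
MoO₄²⁻ is absent, so UlmY is inactive.
With repressor GorX bound, *gorS* is not transcribed.
So GorS is not produced.
No repressor is bound and UlmS is active, so *yilN* is transcribed.

ON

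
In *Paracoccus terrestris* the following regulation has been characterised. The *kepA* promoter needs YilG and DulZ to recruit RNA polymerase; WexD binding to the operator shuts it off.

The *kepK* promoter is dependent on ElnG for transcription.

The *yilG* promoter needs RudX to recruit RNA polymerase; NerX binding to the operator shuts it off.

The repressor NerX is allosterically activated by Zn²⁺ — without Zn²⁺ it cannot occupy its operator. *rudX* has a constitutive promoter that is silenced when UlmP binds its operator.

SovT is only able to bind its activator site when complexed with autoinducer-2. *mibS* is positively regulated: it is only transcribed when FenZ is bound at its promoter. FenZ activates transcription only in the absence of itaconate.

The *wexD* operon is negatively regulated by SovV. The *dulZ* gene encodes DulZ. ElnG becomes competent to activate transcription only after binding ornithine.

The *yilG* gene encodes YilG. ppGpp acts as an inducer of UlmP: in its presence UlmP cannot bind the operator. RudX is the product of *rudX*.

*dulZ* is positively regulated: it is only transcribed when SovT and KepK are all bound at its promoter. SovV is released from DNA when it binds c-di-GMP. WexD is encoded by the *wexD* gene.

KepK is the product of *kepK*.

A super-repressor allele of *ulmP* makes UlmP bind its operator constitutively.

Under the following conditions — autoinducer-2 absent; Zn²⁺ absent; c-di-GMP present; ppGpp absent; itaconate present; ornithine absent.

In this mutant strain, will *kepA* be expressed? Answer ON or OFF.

Zn²⁺ is absent, so NerX is inactive.
UlmP is constitutively active in this strain.
With repressor UlmP bound, *rudX* is not transcribed.
So RudX is not produced.
Required activator RudX is absent, so *yilG* is not transcribed.
So YilG is not produced.
Autoinducer-2 is absent, so SovT is inactive.
Ornithine is absent, so ElnG is inactive.
Required activator ElnG is absent, so *kepK* is not transcribed.
So KepK is not produced.
Required activator SovT is absent, so *dulZ* is not transcribed.
So DulZ is not produced.
c-di-GMP is present, so SovV is inactive.
With no repressor bound, *wexD* is transcribed.
So WexD is produced and active.
With repressor WexD bound, *kepA* is not transcribed.

OFF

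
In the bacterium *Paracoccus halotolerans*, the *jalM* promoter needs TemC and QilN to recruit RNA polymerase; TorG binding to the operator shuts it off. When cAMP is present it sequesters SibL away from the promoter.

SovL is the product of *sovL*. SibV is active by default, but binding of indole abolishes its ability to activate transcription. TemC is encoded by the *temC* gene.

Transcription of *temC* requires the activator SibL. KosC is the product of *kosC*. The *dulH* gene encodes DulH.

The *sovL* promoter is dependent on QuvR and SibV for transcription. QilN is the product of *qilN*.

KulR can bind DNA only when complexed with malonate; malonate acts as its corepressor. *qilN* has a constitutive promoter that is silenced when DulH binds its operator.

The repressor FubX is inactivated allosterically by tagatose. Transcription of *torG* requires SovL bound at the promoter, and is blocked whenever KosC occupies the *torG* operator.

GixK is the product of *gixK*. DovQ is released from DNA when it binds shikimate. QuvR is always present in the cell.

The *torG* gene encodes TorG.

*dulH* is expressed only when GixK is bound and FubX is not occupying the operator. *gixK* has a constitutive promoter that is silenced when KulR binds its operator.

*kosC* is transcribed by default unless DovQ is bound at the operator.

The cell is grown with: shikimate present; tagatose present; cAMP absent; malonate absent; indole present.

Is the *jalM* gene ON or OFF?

cAMP is absent, so SibL is active.
No repressor is bound and SibL is active, so *temC* is transcribed.
So TemC is produced and active.
QuvR is produced constitutively and is active.
Indole is present, so SibV is inactive.
Required activator SibV is absent, so *sovL* is not transcribed.
So SovL is not produced.
Shikimate is present, so DovQ is inactive.
With no repressor bound, *kosC* is transcribed.
So KosC is produced and active.
With repressor KosC bound, *torG* is not transcribed.
So TorG is not produced.
Malonate is absent, so KulR is inactive.
With no repressor bound, *gixK* is transcribed.
So GixK is produced and active.
Tagatose is present, so FubX is inactive.
No repressor is bound and GixK is active, so *dulH* is transcribed.
So DulH is produced and active.
With repressor DulH bound, *qilN* is not transcribed.
So QilN is not produced.
Required activator QilN is absent, so *jalM* is not transcribed.

OFF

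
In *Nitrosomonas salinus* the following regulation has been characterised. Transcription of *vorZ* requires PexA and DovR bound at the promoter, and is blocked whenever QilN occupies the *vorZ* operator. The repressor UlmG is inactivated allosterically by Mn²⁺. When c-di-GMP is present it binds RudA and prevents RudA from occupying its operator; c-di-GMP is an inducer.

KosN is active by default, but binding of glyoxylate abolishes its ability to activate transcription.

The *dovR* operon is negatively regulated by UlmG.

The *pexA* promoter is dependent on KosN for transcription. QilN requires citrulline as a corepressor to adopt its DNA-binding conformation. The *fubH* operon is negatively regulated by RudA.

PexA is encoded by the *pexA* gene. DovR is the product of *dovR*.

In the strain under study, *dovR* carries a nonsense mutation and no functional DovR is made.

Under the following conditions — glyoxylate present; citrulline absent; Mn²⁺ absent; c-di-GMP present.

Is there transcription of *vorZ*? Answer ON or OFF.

OFF

Glyoxylate is present, so KosN is inactive.
Required activator KosN is absent, so *pexA* is not transcribed.
So PexA is not produced.
DovR is non-functional in this strain, so it has no effect.
Citrulline is absent, so QilN is inactive.
Required activator PexA is absent, so *vorZ* is not transcribed.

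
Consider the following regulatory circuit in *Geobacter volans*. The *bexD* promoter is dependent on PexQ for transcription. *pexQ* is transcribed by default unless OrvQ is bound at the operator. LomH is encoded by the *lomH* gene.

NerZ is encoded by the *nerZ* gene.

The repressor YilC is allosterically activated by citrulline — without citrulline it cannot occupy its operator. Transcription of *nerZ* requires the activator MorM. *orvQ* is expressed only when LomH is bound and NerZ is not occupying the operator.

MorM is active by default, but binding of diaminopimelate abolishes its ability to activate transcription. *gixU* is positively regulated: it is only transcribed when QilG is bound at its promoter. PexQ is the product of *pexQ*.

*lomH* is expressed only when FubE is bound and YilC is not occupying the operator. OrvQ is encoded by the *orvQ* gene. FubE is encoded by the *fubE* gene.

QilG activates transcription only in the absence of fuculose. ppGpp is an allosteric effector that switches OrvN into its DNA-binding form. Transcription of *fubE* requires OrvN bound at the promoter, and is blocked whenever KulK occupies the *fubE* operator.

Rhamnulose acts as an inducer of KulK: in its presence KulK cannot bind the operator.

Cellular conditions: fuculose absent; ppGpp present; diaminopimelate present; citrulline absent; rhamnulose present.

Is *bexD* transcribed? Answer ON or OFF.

OFF

ppGpp is present, so OrvN is active.
Rhamnulose is present, so KulK is inactive.
No repressor is bound and OrvN is active, so *fubE* is transcribed.
So FubE is produced and active.
Citrulline is absent, so YilC is inactive.
No repressor is bound and FubE is active, so *lomH* is transcribed.
So LomH is produced and active.
Diaminopimelate is present, so MorM is inactive.
Required activator MorM is absent, so *nerZ* is not transcribed.
So NerZ is not produced.
No repressor is bound and LomH is active, so *orvQ* is transcribed.
So OrvQ is produced and active.
With repressor OrvQ bound, *pexQ* is not transcribed.
So PexQ is not produced.
Required activator PexQ is absent, so *bexD* is not transcribed.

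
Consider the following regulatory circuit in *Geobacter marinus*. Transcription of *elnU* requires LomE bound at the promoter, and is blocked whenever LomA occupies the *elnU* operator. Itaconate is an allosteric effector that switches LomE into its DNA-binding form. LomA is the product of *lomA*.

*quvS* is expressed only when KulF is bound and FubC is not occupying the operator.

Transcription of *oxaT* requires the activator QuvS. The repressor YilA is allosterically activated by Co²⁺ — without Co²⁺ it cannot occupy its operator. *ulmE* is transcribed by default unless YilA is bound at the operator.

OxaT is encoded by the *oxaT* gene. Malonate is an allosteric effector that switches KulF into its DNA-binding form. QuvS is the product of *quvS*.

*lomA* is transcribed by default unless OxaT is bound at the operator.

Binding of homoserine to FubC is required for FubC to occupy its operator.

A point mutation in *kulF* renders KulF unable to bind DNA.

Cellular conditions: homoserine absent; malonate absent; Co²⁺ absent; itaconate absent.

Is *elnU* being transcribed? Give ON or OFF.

Itaconate is absent, so LomE is inactive.
Homoserine is absent, so FubC is inactive.
KulF is non-functional in this strain, so it has no effect.
Required activator KulF is absent, so *quvS* is not transcribed.
So QuvS is not produced.
Required activator QuvS is absent, so *oxaT* is not transcribed.
So OxaT is not produced.
With no repressor bound, *lomA* is transcribed.
So LomA is produced and active.
With repressor LomA bound, *elnU* is not transcribed.

OFF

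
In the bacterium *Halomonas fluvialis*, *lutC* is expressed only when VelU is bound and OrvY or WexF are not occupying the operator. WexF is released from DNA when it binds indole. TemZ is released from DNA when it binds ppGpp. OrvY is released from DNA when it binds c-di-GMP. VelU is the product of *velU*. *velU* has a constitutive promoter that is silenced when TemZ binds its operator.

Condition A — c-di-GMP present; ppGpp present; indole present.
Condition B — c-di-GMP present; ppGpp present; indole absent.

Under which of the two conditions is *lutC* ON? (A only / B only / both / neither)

A only

Condition A:
c-di-GMP is present, so OrvY is inactive.
ppGpp is present, so TemZ is inactive.
With no repressor bound, *velU* is transcribed.
So VelU is produced and active.
Indole is present, so WexF is inactive.
No repressor is bound and VelU is active, so *lutC* is transcribed.
→ *lutC* is ON in A.
Condition B:
c-di-GMP is present, so OrvY is inactive.
ppGpp is present, so TemZ is inactive.
With no repressor bound, *velU* is transcribed.
So VelU is produced and active.
Indole is absent, so WexF is active.
With repressor WexF bound, *lutC* is not transcribed.
→ *lutC* is OFF in B.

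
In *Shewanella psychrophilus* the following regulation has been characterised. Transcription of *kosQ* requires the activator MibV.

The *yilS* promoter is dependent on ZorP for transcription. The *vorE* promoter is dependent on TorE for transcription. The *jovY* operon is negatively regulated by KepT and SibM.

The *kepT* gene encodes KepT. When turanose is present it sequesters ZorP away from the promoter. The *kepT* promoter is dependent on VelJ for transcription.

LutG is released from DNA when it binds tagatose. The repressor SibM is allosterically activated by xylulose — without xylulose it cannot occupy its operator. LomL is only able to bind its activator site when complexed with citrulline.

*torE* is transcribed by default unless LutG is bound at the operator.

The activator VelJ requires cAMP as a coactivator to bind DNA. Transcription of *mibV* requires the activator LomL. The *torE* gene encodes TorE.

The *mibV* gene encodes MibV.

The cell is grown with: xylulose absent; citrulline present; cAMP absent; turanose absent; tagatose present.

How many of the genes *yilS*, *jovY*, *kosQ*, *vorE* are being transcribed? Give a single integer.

Turanose is absent, so ZorP is active.
No repressor is bound and ZorP is active, so *yilS* is transcribed.
→ *yilS* is ON.
cAMP is absent, so VelJ is inactive.
Required activator VelJ is absent, so *kepT* is not transcribed.
So KepT is not produced.
Xylulose is absent, so SibM is inactive.
With no repressor bound, *jovY* is transcribed.
→ *jovY* is ON.
Citrulline is present, so LomL is active.
No repressor is bound and LomL is active, so *mibV* is transcribed.
So MibV is produced and active.
No repressor is bound and MibV is active, so *kosQ* is transcribed.
→ *kosQ* is ON.
Tagatose is present, so LutG is inactive.
With no repressor bound, *torE* is transcribed.
So TorE is produced and active.
No repressor is bound and TorE is active, so *vorE* is transcribed.
→ *vorE* is ON.
4 of the 4 genes are transcribed.

4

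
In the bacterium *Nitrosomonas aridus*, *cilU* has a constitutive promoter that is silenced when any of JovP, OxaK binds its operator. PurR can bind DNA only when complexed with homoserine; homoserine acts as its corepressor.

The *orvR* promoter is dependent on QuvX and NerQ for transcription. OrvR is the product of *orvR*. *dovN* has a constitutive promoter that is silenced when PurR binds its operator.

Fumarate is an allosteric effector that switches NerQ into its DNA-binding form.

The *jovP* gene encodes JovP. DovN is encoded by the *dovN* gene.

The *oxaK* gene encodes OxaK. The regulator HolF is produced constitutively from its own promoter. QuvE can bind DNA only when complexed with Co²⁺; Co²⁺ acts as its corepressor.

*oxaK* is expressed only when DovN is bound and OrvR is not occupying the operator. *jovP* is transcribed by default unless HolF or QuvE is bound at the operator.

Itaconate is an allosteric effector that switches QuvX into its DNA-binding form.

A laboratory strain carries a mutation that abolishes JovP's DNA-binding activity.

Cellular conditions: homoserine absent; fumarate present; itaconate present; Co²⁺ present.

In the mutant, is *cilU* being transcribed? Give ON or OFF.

ON

JovP is non-functional in this strain, so it has no effect.
Homoserine is absent, so PurR is inactive.
With no repressor bound, *dovN* is transcribed.
So DovN is produced and active.
Itaconate is present, so QuvX is active.
Fumarate is present, so NerQ is active.
No repressor is bound and QuvX and NerQ are active, so *orvR* is transcribed.
So OrvR is produced and active.
With repressor OrvR bound, *oxaK* is not transcribed.
So OxaK is not produced.
With no repressor bound, *cilU* is transcribed.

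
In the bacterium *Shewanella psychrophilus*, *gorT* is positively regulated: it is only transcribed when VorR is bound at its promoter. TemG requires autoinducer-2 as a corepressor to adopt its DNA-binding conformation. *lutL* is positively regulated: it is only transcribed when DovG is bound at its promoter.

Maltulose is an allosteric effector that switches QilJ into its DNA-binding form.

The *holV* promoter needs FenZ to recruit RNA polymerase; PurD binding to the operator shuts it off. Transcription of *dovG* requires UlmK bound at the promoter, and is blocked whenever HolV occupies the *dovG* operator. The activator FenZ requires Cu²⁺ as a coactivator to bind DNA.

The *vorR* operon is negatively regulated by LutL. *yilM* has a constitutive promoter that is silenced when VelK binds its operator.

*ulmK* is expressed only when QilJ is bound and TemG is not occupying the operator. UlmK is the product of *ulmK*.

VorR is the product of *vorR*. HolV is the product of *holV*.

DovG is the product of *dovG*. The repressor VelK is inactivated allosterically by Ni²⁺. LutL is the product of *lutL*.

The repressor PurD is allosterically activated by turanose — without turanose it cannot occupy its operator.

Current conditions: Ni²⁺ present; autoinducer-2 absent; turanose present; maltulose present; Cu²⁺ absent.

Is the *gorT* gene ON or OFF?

OFF

Autoinducer-2 is absent, so TemG is inactive.
Maltulose is present, so QilJ is active.
No repressor is bound and QilJ is active, so *ulmK* is transcribed.
So UlmK is produced and active.
Turanose is present, so PurD is active.
Cu²⁺ is absent, so FenZ is inactive.
With repressor PurD bound, *holV* is not transcribed.
So HolV is not produced.
No repressor is bound and UlmK is active, so *dovG* is transcribed.
So DovG is produced and active.
No repressor is bound and DovG is active, so *lutL* is transcribed.
So LutL is produced and active.
With repressor LutL bound, *vorR* is not transcribed.
So VorR is not produced.
Required activator VorR is absent, so *gorT* is not transcribed.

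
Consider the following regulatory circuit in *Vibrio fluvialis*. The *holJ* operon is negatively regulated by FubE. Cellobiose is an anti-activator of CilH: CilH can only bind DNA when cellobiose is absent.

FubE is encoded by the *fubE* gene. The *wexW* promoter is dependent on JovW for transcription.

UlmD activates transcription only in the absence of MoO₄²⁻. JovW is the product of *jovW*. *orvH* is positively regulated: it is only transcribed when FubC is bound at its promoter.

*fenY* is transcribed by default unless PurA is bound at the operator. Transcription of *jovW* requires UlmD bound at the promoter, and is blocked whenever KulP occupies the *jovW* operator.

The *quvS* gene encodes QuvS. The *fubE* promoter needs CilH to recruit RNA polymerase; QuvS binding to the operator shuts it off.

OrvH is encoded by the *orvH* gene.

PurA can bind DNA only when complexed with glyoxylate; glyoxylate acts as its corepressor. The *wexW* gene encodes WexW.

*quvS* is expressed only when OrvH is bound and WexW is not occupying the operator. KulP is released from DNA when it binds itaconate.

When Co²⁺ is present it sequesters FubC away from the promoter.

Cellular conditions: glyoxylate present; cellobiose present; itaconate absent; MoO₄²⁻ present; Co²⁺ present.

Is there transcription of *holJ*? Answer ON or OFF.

Itaconate is absent, so KulP is active.
MoO₄²⁻ is present, so UlmD is inactive.
With repressor KulP bound, *jovW* is not transcribed.
So JovW is not produced.
Required activator JovW is absent, so *wexW* is not transcribed.
So WexW is not produced.
Co²⁺ is present, so FubC is inactive.
Required activator FubC is absent, so *orvH* is not transcribed.
So OrvH is not produced.
Required activator OrvH is absent, so *quvS* is not transcribed.
So QuvS is not produced.
Cellobiose is present, so CilH is inactive.
Required activator CilH is absent, so *fubE* is not transcribed.
So FubE is not produced.
With no repressor bound, *holJ* is transcribed.

ON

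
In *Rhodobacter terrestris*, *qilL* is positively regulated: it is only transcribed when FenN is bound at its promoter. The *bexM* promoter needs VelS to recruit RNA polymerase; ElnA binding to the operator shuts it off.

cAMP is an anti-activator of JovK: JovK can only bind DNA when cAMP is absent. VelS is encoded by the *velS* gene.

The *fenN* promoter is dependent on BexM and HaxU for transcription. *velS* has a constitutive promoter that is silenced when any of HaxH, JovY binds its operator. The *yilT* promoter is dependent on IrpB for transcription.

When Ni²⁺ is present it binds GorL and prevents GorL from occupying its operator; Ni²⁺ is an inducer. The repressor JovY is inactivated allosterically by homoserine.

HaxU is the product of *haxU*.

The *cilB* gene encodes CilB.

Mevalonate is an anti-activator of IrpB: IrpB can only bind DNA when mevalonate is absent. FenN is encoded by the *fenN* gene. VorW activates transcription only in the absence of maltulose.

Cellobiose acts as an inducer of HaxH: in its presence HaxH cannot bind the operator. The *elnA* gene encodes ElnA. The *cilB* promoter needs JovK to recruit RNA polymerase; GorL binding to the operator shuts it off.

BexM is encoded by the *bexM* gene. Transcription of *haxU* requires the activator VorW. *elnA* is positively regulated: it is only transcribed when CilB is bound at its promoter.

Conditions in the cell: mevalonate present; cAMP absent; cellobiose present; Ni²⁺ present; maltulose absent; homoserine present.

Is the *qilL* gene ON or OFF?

OFF

cAMP is absent, so JovK is active.
Ni²⁺ is present, so GorL is inactive.
No repressor is bound and JovK is active, so *cilB* is transcribed.
So CilB is produced and active.
No repressor is bound and CilB is active, so *elnA* is transcribed.
So ElnA is produced and active.
Cellobiose is present, so HaxH is inactive.
Homoserine is present, so JovY is inactive.
With no repressor bound, *velS* is transcribed.
So VelS is produced and active.
With repressor ElnA bound, *bexM* is not transcribed.
So BexM is not produced.
Maltulose is absent, so VorW is active.
No repressor is bound and VorW is active, so *haxU* is transcribed.
So HaxU is produced and active.
Required activator BexM is absent, so *fenN* is not transcribed.
So FenN is not produced.
Required activator FenN is absent, so *qilL* is not transcribed.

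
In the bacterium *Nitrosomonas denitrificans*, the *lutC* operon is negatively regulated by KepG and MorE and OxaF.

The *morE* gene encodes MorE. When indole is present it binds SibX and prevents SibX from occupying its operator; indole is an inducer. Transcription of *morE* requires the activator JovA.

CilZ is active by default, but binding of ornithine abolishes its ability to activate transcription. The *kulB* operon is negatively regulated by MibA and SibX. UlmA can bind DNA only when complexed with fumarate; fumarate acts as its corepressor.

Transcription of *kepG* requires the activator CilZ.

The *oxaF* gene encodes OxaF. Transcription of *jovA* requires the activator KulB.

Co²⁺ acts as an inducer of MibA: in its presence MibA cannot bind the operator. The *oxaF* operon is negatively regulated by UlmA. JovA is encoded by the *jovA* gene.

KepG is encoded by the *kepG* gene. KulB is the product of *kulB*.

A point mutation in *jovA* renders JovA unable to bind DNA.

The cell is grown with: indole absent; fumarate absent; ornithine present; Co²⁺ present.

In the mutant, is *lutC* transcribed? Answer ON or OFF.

Ornithine is present, so CilZ is inactive.
Required activator CilZ is absent, so *kepG* is not transcribed.
So KepG is not produced.
JovA is non-functional in this strain, so it has no effect.
Required activator JovA is absent, so *morE* is not transcribed.
So MorE is not produced.
Fumarate is absent, so UlmA is inactive.
With no repressor bound, *oxaF* is transcribed.
So OxaF is produced and active.
With repressor OxaF bound, *lutC* is not transcribed.

OFF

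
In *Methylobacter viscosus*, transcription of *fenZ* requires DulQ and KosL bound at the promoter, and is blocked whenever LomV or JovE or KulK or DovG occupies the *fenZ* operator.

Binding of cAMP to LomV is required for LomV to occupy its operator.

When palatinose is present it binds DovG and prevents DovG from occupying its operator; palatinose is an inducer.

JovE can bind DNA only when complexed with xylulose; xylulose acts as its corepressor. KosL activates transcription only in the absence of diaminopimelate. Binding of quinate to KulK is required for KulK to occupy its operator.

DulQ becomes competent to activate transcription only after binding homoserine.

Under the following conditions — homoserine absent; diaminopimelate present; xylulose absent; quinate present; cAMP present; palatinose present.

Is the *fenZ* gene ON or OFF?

cAMP is present, so LomV is active.
Homoserine is absent, so DulQ is inactive.
Xylulose is absent, so JovE is inactive.
Quinate is present, so KulK is active.
Diaminopimelate is present, so KosL is inactive.
Palatinose is present, so DovG is inactive.
With repressor LomV bound, *fenZ* is not transcribed.

OFF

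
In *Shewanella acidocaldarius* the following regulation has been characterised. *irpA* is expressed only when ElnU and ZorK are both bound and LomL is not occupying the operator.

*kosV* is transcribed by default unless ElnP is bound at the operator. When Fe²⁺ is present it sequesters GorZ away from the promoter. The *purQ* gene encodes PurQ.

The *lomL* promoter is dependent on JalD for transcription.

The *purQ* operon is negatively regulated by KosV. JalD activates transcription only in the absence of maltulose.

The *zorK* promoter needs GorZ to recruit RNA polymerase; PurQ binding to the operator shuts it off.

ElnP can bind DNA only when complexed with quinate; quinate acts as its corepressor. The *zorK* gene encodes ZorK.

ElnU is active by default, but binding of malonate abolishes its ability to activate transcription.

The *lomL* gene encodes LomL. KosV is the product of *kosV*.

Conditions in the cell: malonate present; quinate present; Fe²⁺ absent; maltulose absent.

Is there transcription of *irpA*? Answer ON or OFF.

OFF

Malonate is present, so ElnU is inactive.
Fe²⁺ is absent, so GorZ is active.
Quinate is present, so ElnP is active.
With repressor ElnP bound, *kosV* is not transcribed.
So KosV is not produced.
With no repressor bound, *purQ* is transcribed.
So PurQ is produced and active.
With repressor PurQ bound, *zorK* is not transcribed.
So ZorK is not produced.
Maltulose is absent, so JalD is active.
No repressor is bound and JalD is active, so *lomL* is transcribed.
So LomL is produced and active.
With repressor LomL bound, *irpA* is not transcribed.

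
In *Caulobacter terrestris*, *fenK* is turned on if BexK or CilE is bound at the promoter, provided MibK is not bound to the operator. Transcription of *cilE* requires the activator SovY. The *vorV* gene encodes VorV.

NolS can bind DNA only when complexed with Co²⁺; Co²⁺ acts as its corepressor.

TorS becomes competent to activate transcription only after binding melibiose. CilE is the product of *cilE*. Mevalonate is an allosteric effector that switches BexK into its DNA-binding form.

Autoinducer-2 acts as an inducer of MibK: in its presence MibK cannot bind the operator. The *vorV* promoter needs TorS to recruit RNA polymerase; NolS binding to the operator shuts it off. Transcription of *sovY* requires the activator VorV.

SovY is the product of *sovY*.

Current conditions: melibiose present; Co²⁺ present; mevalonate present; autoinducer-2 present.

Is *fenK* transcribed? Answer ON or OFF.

ON

Mevalonate is present, so BexK is active.
Autoinducer-2 is present, so MibK is inactive.
Co²⁺ is present, so NolS is active.
Melibiose is present, so TorS is active.
With repressor NolS bound, *vorV* is not transcribed.
So VorV is not produced.
Required activator VorV is absent, so *sovY* is not transcribed.
So SovY is not produced.
Required activator SovY is absent, so *cilE* is not transcribed.
So CilE is not produced.
Activator BexK is present, so *fenK* is transcribed.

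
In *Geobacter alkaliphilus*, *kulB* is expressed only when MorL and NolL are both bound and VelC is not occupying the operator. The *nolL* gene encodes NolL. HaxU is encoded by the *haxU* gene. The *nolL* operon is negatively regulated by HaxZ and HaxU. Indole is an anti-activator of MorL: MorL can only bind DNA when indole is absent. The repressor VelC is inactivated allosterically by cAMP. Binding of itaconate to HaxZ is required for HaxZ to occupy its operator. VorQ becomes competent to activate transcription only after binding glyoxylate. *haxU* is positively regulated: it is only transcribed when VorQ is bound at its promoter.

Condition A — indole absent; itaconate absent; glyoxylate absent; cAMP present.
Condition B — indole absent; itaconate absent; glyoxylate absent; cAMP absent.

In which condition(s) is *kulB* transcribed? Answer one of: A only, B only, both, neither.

A only

Condition A:
Indole is absent, so MorL is active.
Itaconate is absent, so HaxZ is inactive.
Glyoxylate is absent, so VorQ is inactive.
Required activator VorQ is absent, so *haxU* is not transcribed.
So HaxU is not produced.
With no repressor bound, *nolL* is transcribed.
So NolL is produced and active.
cAMP is present, so VelC is inactive.
No repressor is bound and MorL and NolL are active, so *kulB* is transcribed.
→ *kulB* is ON in A.
Condition B:
Indole is absent, so MorL is active.
Itaconate is absent, so HaxZ is inactive.
Glyoxylate is absent, so VorQ is inactive.
Required activator VorQ is absent, so *haxU* is not transcribed.
So HaxU is not produced.
With no repressor bound, *nolL* is transcribed.
So NolL is produced and active.
cAMP is absent, so VelC is active.
With repressor VelC bound, *kulB* is not transcribed.
→ *kulB* is OFF in B.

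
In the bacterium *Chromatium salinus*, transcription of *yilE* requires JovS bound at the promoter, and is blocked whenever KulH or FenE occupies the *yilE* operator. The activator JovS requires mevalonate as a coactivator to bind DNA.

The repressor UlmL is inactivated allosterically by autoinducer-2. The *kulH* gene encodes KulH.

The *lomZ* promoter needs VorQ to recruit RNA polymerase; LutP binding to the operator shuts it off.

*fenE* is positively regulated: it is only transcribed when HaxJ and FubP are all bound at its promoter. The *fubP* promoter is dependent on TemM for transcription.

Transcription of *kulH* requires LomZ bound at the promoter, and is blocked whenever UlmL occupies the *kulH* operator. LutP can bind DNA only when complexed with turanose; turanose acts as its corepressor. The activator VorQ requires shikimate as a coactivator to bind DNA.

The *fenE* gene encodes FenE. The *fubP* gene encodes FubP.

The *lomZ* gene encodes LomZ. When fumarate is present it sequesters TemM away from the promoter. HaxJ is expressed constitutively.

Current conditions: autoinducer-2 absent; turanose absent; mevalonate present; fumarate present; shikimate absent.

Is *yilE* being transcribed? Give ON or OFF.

ON

Mevalonate is present, so JovS is active.
Turanose is absent, so LutP is inactive.
Shikimate is absent, so VorQ is inactive.
Required activator VorQ is absent, so *lomZ* is not transcribed.
So LomZ is not produced.
Autoinducer-2 is absent, so UlmL is active.
With repressor UlmL bound, *kulH* is not transcribed.
So KulH is not produced.
HaxJ is produced constitutively and is active.
Fumarate is present, so TemM is inactive.
Required activator TemM is absent, so *fubP* is not transcribed.
So FubP is not produced.
Required activator FubP is absent, so *fenE* is not transcribed.
So FenE is not produced.
No repressor is bound and JovS is active, so *yilE* is transcribed.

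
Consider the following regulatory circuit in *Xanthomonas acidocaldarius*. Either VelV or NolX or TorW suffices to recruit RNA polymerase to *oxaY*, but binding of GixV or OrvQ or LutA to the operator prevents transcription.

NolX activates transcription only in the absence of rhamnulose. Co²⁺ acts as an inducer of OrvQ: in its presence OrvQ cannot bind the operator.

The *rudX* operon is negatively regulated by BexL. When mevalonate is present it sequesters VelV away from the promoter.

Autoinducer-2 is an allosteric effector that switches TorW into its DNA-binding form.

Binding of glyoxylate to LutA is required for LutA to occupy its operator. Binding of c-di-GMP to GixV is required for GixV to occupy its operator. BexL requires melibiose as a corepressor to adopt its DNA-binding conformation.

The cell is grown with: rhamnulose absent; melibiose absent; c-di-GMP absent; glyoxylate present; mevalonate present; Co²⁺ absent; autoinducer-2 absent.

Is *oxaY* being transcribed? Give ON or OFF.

OFF

c-di-GMP is absent, so GixV is inactive.
Co²⁺ is absent, so OrvQ is active.
Mevalonate is present, so VelV is inactive.
Rhamnulose is absent, so NolX is active.
Autoinducer-2 is absent, so TorW is inactive.
Glyoxylate is present, so LutA is active.
With repressor OrvQ bound, *oxaY* is not transcribed.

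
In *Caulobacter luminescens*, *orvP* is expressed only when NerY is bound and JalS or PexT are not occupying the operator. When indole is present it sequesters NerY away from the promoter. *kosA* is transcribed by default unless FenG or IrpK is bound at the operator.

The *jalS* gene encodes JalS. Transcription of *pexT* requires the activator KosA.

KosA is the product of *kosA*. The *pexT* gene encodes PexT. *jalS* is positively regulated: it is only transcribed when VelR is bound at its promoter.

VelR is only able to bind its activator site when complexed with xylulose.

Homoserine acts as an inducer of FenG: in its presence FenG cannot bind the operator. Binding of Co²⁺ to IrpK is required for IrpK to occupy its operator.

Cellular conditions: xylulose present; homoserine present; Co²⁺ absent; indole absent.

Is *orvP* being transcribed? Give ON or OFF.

Xylulose is present, so VelR is active.
No repressor is bound and VelR is active, so *jalS* is transcribed.
So JalS is produced and active.
Indole is absent, so NerY is active.
Homoserine is present, so FenG is inactive.
Co²⁺ is absent, so IrpK is inactive.
With no repressor bound, *kosA* is transcribed.
So KosA is produced and active.
No repressor is bound and KosA is active, so *pexT* is transcribed.
So PexT is produced and active.
With repressor JalS bound, *orvP* is not transcribed.

OFF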